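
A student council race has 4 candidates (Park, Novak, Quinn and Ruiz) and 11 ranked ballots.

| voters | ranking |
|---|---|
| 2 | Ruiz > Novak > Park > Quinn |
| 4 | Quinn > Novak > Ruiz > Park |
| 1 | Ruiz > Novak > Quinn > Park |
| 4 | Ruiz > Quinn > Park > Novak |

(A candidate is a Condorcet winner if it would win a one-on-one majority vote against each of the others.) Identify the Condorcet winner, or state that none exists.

Ruiz

Head-to-head results (11 voters):
Park vs Novak: 4 to 7, Novak.
Park vs Quinn: 2 to 9, Quinn.
Park vs Ruiz: Park preferred on 0 ballots; Ruiz wins 11–0.
Novak vs Quinn: Novak preferred on 2+1 = 3 ballots; Quinn wins 8–3.
Novak vs Ruiz: 4 to 7, Ruiz.
Quinn vs Ruiz: Quinn is ranked higher on 4 ballots, Ruiz on 7. Ruiz wins 7–4.
Only Ruiz has no losses; Ruiz is the Condorcet winner.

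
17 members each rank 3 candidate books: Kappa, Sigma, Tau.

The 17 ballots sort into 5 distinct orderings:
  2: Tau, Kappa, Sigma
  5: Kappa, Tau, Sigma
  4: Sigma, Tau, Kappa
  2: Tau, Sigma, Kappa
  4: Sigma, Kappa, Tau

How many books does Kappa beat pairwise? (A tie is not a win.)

Kappa against each rival (17 members):
Kappa vs Sigma: Kappa is ranked higher on 2+5 = 7 ballots, Sigma on 10. Sigma wins 10–7.
Kappa vs Tau: 5+4 = 9 for Kappa, 8 for Tau — Kappa by 9–8.
Kappa beats Tau; loses to Sigma — 1 pairwise win.

1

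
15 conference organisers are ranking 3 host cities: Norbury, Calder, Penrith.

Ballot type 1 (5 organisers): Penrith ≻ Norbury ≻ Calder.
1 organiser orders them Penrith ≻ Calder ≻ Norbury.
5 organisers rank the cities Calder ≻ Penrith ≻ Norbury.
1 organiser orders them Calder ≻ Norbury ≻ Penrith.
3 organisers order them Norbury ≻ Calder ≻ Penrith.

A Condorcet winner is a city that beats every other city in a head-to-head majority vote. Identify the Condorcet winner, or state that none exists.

none

Pairwise majorities:
Norbury vs Calder: 8 to 7, Norbury.
Norbury vs Penrith: Norbury preferred on 1+3 = 4 ballots; Penrith wins 11–4.
Calder vs Penrith: Calder preferred on 5+1+3 = 9 ballots; Calder wins 9–6.
Every city loses at least once (Norbury loses to Penrith; Calder loses to Norbury; Penrith loses to Calder). The majority relation contains the cycle Norbury beats Calder beats Penrith beats Norbury, so there is no Condorcet winner.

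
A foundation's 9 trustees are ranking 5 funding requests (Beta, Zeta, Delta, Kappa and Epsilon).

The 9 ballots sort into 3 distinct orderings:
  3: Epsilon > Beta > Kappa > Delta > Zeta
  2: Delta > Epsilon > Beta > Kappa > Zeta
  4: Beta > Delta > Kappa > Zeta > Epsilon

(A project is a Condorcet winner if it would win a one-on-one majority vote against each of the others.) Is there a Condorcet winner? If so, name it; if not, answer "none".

Pairwise majorities:
Beta vs Zeta: Beta wins 9–0.
Beta vs Delta: 3+4 = 7 for Beta, 2 for Delta — Beta by 7–2.
Beta vs Kappa: 9 to 0, Beta.
Beta vs Epsilon: Epsilon wins 5–4.
Zeta vs Delta: Zeta is ranked higher on 0 ballots, Delta on 9. Delta wins 9–0.
Zeta–Kappa: Kappa 9–0.
Zeta vs Epsilon: Zeta preferred on 4 ballots; Epsilon wins 5–4.
Delta vs Kappa: 6 to 3, Delta.
Delta vs Epsilon: Delta preferred on 2+4 = 6 ballots; Delta wins 6–3.
Kappa vs Epsilon: 4 for Kappa, 5 for Epsilon — Epsilon by 5–4.
Every project loses at least once (Beta loses to Epsilon; Zeta loses to Beta; Delta loses to Beta; Kappa loses to Beta; Epsilon loses to Delta). The majority relation contains the cycle Beta beats Delta beats Epsilon beats Beta, so there is no Condorcet winner.

none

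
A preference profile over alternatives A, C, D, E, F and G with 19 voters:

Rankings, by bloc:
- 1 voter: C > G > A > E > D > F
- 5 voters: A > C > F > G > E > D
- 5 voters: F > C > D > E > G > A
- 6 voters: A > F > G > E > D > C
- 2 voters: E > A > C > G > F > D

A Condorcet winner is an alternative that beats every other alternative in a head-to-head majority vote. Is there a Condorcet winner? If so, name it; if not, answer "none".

A

Check each pair by majority over 19 ballots:
A vs C: A is ranked higher on 5+6+2 = 13 ballots, C on 6. A wins 13–6.
A vs D: 14 to 5, A.
A vs E: A preferred on 1+5+6 = 12 ballots; A wins 12–7.
A vs F: A is ranked higher on 1+5+6+2 = 14 ballots, F on 5. A wins 14–5.
A vs G: 13 to 6, A.
C vs D: C preferred on 1+5+5+2 = 13 ballots; C wins 13–6.
C vs E: C is ranked higher on 1+5+5 = 11 ballots, E on 8. C wins 11–8.
C vs F: C is ranked higher on 1+5+2 = 8 ballots, F on 11. F wins 11–8.
C vs G: 13 to 6, C.
D vs E: D preferred on 5 ballots; E wins 14–5.
D vs F: D is ranked higher on 1 ballot, F on 18. F wins 18–1.
D vs G: D preferred on 5 ballots; G wins 14–5.
E vs F: E preferred on 1+2 = 3 ballots; F wins 16–3.
E vs G: E is ranked higher on 5+2 = 7 ballots, G on 12. G wins 12–7.
F vs G: F preferred on 5+5+6 = 16 ballots; F wins 16–3.
Only A has no losses; A is the Condorcet winner.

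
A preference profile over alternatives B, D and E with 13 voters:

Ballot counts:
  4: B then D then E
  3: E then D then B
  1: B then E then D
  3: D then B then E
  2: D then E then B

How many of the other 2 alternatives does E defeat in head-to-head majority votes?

E against each rival (13 voters):
E vs B: B, 8–5.
E vs D: D, 9–4.
E beats no one; loses to B, D — 0 pairwise wins.

0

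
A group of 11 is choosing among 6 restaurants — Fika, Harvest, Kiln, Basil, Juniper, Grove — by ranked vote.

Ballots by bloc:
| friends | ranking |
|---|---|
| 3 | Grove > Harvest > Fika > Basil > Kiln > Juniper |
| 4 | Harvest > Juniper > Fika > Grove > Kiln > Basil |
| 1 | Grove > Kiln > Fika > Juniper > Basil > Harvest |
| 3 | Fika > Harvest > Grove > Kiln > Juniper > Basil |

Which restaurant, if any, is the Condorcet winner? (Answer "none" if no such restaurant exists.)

Check each pair by majority over 11 ballots:
Fika vs Harvest: Fika preferred on 1+3 = 4 ballots; Harvest wins 7–4.
Fika vs Kiln: Fika preferred on 3+4+3 = 10 ballots; Fika wins 10–1.
Fika vs Basil: 3+4+1+3 = 11 for Fika, 0 for Basil — Fika by 11–0.
Fika vs Juniper: 7 to 4, Fika.
Fika vs Grove: Fika is ranked higher on 4+3 = 7 ballots, Grove on 4. Fika wins 7–4.
Harvest vs Kiln: 3+4+3 = 10 for Harvest, 1 for Kiln — Harvest by 10–1.
Harvest vs Basil: Harvest is ranked higher on 3+4+3 = 10 ballots, Basil on 1. Harvest wins 10–1.
Harvest vs Juniper: Harvest preferred on 3+4+3 = 10 ballots; Harvest wins 10–1.
Harvest vs Grove: Harvest preferred on 4+3 = 7 ballots; Harvest wins 7–4.
Kiln vs Basil: 8 to 3, Kiln.
Kiln vs Juniper: 3+1+3 = 7 for Kiln, 4 for Juniper — Kiln by 7–4.
Kiln vs Grove: 0 to 11, Grove.
Basil vs Juniper: 3 for Basil, 8 for Juniper — Juniper by 8–3.
Basil vs Grove: 0 for Basil, 11 for Grove — Grove by 11–0.
Juniper vs Grove: 4 to 7, Grove.
Harvest beats each of Fika, Kiln, Basil, Juniper, Grove — Harvest is the Condorcet winner.

Harvest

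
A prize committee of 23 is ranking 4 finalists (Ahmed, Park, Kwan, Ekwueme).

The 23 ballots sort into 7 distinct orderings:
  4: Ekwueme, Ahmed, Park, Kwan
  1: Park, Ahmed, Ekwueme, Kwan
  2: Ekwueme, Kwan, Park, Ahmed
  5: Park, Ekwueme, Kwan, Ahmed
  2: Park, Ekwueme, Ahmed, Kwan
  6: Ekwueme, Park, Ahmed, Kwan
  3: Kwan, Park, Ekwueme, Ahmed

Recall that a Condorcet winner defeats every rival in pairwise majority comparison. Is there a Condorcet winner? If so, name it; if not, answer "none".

Ekwueme

Head-to-head results (23 jurors):
Ahmed vs Park: 4 for Ahmed, 19 for Park — Park by 19–4.
Ahmed vs Kwan: 4+1+2+6 = 13 for Ahmed, 10 for Kwan — Ahmed by 13–10.
Ahmed vs Ekwueme: Ahmed preferred on 1 ballot; Ekwueme wins 22–1.
Park vs Kwan: 18 to 5, Park.
Park vs Ekwueme: Park preferred on 1+5+2+3 = 11 ballots; Ekwueme wins 12–11.
Kwan vs Ekwueme: 3 to 20, Ekwueme.
Ekwueme wins every pairwise contest, so Ekwueme is the Condorcet winner.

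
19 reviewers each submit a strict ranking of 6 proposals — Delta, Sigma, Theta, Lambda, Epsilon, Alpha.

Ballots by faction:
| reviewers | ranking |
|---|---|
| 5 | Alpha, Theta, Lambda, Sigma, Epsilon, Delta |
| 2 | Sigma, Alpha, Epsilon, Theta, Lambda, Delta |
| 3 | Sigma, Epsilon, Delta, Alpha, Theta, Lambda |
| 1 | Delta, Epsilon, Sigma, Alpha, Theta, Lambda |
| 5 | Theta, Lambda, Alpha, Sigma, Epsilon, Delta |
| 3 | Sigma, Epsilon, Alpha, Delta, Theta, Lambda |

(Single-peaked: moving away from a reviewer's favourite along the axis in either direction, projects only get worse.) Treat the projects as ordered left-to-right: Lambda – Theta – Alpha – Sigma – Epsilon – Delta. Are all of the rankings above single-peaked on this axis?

Axis positions: Lambda=1, Theta=2, Alpha=3, Sigma=4, Epsilon=5, Delta=6.
Faction 1 (peak Alpha at position 3): ranking walks positions 3-2-1-4-5-6, expanding outward from the peak — single-peaked.
Faction 2 (peak Sigma at position 4): ranking walks positions 4-3-5-2-1-6, expanding outward from the peak — single-peaked.
Faction 3 (peak Sigma at position 4): ranking walks positions 4-5-6-3-2-1, expanding outward from the peak — single-peaked.
Faction 4 (peak Delta at position 6): ranking walks positions 6-5-4-3-2-1, expanding outward from the peak — single-peaked.
Faction 5 (peak Theta at position 2): ranking walks positions 2-1-3-4-5-6, expanding outward from the peak — single-peaked.
Faction 6 (peak Sigma at position 4): ranking walks positions 4-5-3-6-2-1, expanding outward from the peak — single-peaked.
Every ranking is single-peaked on this axis.

yes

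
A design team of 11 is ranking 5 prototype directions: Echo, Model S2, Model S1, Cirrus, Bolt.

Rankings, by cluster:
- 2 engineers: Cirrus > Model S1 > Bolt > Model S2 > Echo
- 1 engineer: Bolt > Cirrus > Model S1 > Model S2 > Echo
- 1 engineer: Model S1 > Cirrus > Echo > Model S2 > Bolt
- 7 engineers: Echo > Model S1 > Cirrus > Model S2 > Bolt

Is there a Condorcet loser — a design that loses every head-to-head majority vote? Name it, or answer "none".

Bolt

Head-to-head results (11 engineers):
Echo vs Model S2: Echo, 8–3.
Echo–Model S1: Echo 7–4.
Echo vs Cirrus: Echo preferred on 7 ballots; Echo wins 7–4.
Echo–Bolt: Echo 8–3.
Model S2 vs Model S1: Model S2 is ranked higher on 0 ballots, Model S1 on 11. Model S1 wins 11–0.
Model S2 vs Cirrus: Cirrus, 11–0.
Model S2 vs Bolt: Model S2 preferred on 1+7 = 8 ballots; Model S2 wins 8–3.
Model S1–Cirrus: Model S1 8–3.
Model S1 vs Bolt: Model S1, 10–1.
Cirrus vs Bolt: Cirrus, 10–1.
Bolt is beaten in every head-to-head and is the Condorcet loser.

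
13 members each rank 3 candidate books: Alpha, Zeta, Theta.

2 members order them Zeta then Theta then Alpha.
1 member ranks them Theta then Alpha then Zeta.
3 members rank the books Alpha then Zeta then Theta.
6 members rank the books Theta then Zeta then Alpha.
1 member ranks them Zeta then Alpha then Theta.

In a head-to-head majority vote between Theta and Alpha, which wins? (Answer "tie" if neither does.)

Theta

Ballots ranking Theta above Alpha: 2 + 1 + 6 = 9.
Ballots ranking Alpha above Theta: 13 − 9 = 4.
Theta wins the head-to-head 9–4.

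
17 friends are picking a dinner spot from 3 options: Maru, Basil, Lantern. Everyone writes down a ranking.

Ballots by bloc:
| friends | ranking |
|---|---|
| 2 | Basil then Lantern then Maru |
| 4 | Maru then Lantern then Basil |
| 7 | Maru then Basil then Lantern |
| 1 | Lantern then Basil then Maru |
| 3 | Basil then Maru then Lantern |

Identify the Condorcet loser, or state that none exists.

Head-to-head results (17 friends):
Maru vs Basil: 11 to 6, Maru.
Maru vs Lantern: 14 to 3, Maru.
Basil vs Lantern: Basil, 12–5.
Lantern loses to every other restaurant — it is the Condorcet loser.

Lantern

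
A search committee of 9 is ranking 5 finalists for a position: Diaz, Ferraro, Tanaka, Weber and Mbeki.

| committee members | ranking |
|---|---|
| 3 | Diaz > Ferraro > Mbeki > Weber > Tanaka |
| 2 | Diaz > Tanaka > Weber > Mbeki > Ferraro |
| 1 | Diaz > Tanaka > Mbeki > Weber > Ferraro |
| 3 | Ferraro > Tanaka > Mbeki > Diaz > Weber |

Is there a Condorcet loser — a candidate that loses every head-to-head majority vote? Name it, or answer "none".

Weber

Pairwise majorities:
Diaz vs Ferraro: Diaz wins 6–3.
Diaz–Tanaka: Diaz 6–3.
Diaz–Weber: Diaz 9–0.
Diaz vs Mbeki: Diaz, 6–3.
Ferraro–Tanaka: Ferraro 6–3.
Ferraro vs Weber: Ferraro, 6–3.
Ferraro vs Mbeki: Ferraro, 6–3.
Tanaka vs Weber: 2+1+3 = 6 for Tanaka, 3 for Weber — Tanaka by 6–3.
Tanaka vs Mbeki: Tanaka preferred on 2+1+3 = 6 ballots; Tanaka wins 6–3.
Weber–Mbeki: Mbeki 7–2.
Weber loses to every other candidate — it is the Condorcet loser.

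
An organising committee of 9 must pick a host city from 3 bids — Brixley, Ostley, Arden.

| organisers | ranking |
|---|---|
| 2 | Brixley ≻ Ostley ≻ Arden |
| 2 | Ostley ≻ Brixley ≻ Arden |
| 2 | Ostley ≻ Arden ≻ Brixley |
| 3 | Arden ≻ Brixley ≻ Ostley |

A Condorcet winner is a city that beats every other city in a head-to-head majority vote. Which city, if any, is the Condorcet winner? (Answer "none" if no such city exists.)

none

Check each pair by majority over 9 ballots:
Brixley vs Ostley: Brixley, 5–4.
Brixley–Arden: Arden 5–4.
Ostley–Arden: Ostley 6–3.
Each city drops at least one matchup (Brixley loses to Arden; Ostley loses to Brixley; Arden loses to Ostley); the cycle Brixley > Ostley > Arden > Brixley rules out a Condorcet winner.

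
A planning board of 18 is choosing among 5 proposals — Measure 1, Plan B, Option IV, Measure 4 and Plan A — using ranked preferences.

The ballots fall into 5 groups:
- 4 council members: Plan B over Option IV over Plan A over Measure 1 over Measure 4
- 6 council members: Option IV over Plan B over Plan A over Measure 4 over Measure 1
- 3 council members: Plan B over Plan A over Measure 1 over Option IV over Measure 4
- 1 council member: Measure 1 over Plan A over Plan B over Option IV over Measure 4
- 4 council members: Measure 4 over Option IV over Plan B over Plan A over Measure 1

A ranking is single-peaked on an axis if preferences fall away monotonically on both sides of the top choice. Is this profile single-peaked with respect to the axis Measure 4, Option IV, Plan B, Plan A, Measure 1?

Axis positions: Measure 4=1, Option IV=2, Plan B=3, Plan A=4, Measure 1=5.
Group 1 (peak Plan B at position 3): ranking walks positions 3-2-4-5-1, expanding outward from the peak — single-peaked.
Group 2 (peak Option IV at position 2): ranking walks positions 2-3-4-1-5, expanding outward from the peak — single-peaked.
Group 3 (peak Plan B at position 3): ranking walks positions 3-4-5-2-1, expanding outward from the peak — single-peaked.
Group 4 (peak Measure 1 at position 5): ranking walks positions 5-4-3-2-1, expanding outward from the peak — single-peaked.
Group 5 (peak Measure 4 at position 1): ranking walks positions 1-2-3-4-5, expanding outward from the peak — single-peaked.
Every ranking is single-peaked on this axis.

yes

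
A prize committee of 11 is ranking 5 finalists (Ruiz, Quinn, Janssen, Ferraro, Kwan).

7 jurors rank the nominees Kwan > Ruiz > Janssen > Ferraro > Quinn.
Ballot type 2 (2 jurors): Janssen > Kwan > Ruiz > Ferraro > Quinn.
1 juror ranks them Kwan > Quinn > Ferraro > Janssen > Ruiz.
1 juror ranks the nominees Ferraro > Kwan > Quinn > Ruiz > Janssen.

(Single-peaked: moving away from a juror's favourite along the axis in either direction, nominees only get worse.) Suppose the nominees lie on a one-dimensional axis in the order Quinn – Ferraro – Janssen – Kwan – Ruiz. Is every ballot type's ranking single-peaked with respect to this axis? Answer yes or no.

Axis positions: Quinn=1, Ferraro=2, Janssen=3, Kwan=4, Ruiz=5.
Ballot type 1 (peak Kwan at position 4): ranking walks positions 4-5-3-2-1, expanding outward from the peak — single-peaked.
Ballot type 2 (peak Janssen at position 3): ranking walks positions 3-4-5-2-1, expanding outward from the peak — single-peaked.
Ballot type 3: ranking walks positions 4-1-2-3-5; Quinn is ranked above Janssen even though Janssen lies between Quinn and the peak Kwan on the axis — preferences dip and rise again. Not single-peaked.
Ballot type 4: ranking walks positions 2-4-1-5-3; Kwan is ranked above Janssen even though Janssen lies between Kwan and the peak Ferraro on the axis — preferences dip and rise again. Not single-peaked.
Ballot type 3 violates single-peakedness, so the profile is not single-peaked on this axis.

no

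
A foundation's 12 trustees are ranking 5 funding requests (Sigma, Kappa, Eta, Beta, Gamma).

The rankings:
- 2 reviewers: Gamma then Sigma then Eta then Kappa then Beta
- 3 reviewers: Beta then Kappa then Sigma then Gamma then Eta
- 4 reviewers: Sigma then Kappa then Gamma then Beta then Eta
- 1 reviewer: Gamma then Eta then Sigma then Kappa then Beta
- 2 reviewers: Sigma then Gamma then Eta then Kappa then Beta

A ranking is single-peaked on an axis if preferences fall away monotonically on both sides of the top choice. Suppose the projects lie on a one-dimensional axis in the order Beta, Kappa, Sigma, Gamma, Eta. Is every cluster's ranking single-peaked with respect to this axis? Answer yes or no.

yes

Axis positions: Beta=1, Kappa=2, Sigma=3, Gamma=4, Eta=5.
Cluster 1 (peak Gamma at position 4): ranking walks positions 4-3-5-2-1, expanding outward from the peak — single-peaked.
Cluster 2 (peak Beta at position 1): ranking walks positions 1-2-3-4-5, expanding outward from the peak — single-peaked.
Cluster 3 (peak Sigma at position 3): ranking walks positions 3-2-4-1-5, expanding outward from the peak — single-peaked.
Cluster 4 (peak Gamma at position 4): ranking walks positions 4-5-3-2-1, expanding outward from the peak — single-peaked.
Cluster 5 (peak Sigma at position 3): ranking walks positions 3-4-5-2-1, expanding outward from the peak — single-peaked.
Every ranking is single-peaked on this axis.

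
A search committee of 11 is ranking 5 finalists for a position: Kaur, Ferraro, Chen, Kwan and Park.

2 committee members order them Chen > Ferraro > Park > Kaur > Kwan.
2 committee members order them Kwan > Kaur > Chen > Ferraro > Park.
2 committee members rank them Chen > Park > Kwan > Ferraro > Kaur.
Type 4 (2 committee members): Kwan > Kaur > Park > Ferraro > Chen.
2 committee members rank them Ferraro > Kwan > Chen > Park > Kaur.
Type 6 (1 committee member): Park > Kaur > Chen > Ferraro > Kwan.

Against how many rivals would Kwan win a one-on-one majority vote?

4

Kwan against each rival (11 committee members):
Kwan vs Kaur: Kwan is ranked higher on 2+2+2+2 = 8 ballots, Kaur on 3. Kwan wins 8–3.
Kwan vs Ferraro: 2+2+2 = 6 for Kwan, 5 for Ferraro — Kwan by 6–5.
Kwan vs Chen: Kwan wins 6–5.
Kwan vs Park: Kwan preferred on 2+2+2 = 6 ballots; Kwan wins 6–5.
Kwan beats Kaur, Ferraro, Chen, Park — 4 pairwise wins.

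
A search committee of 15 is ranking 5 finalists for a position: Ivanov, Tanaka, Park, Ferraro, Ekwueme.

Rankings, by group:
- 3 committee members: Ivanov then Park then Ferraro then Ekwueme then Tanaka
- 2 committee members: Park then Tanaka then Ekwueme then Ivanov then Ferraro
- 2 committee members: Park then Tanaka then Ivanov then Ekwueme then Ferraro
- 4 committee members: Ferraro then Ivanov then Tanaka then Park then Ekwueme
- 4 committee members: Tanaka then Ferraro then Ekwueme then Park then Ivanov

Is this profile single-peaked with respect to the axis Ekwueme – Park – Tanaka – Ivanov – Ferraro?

no

Axis positions: Ekwueme=1, Park=2, Tanaka=3, Ivanov=4, Ferraro=5.
Group 1: ranking walks positions 4-2-5-1-3; Park is ranked above Tanaka even though Tanaka lies between Park and the peak Ivanov on the axis — preferences dip and rise again. Not single-peaked.
Group 2 (peak Park at position 2): ranking walks positions 2-3-1-4-5, expanding outward from the peak — single-peaked.
Group 3 (peak Park at position 2): ranking walks positions 2-3-4-1-5, expanding outward from the peak — single-peaked.
Group 4 (peak Ferraro at position 5): ranking walks positions 5-4-3-2-1, expanding outward from the peak — single-peaked.
Group 5: ranking walks positions 3-5-1-2-4; Ferraro is ranked above Ivanov even though Ivanov lies between Ferraro and the peak Tanaka on the axis — preferences dip and rise again. Not single-peaked.
Group 1 violates single-peakedness, so the profile is not single-peaked on this axis.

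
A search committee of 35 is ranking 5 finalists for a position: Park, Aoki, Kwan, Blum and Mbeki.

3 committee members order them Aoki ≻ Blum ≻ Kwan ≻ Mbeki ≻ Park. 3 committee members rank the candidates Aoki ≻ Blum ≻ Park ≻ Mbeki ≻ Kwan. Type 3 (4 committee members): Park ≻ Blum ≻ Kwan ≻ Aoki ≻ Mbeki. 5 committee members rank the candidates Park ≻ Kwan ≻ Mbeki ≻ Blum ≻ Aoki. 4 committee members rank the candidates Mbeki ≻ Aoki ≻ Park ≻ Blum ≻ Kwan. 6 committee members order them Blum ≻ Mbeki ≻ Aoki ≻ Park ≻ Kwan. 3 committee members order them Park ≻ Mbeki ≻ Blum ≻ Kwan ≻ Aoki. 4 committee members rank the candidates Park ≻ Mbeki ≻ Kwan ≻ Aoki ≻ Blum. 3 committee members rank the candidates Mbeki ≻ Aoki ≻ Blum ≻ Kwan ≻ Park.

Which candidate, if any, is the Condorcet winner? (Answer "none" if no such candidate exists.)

Check each pair by majority over 35 ballots:
Park vs Aoki: Park is ranked higher on 4+5+3+4 = 16 ballots, Aoki on 19. Aoki wins 19–16.
Park vs Kwan: 29 for Park, 6 for Kwan — Park by 29–6.
Park vs Blum: Park, 20–15.
Park vs Mbeki: Park, 19–16.
Aoki vs Kwan: Aoki is ranked higher on 3+3+4+6+3 = 19 ballots, Kwan on 16. Aoki wins 19–16.
Aoki–Blum: Blum 18–17.
Aoki vs Mbeki: Mbeki, 25–10.
Kwan vs Blum: Kwan preferred on 5+4 = 9 ballots; Blum wins 26–9.
Kwan–Mbeki: Mbeki 23–12.
Blum vs Mbeki: Mbeki, 19–16.
Every candidate loses at least once (Park loses to Aoki; Aoki loses to Blum; Kwan loses to Park; Blum loses to Park; Mbeki loses to Park). The majority relation contains the cycle Park → Blum → Aoki → Park, so there is no Condorcet winner.

none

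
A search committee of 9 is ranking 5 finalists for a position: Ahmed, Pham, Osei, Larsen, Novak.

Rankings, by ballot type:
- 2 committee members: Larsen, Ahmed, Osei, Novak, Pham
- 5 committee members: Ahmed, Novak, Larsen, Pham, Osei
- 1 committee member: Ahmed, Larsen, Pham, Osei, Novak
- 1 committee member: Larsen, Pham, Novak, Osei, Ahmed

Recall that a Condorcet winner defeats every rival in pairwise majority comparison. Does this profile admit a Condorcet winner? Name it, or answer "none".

Check each pair by majority over 9 ballots:
Ahmed vs Pham: Ahmed is ranked higher on 2+5+1 = 8 ballots, Pham on 1. Ahmed wins 8–1.
Ahmed vs Osei: 2+5+1 = 8 for Ahmed, 1 for Osei — Ahmed by 8–1.
Ahmed vs Larsen: Ahmed preferred on 5+1 = 6 ballots; Ahmed wins 6–3.
Ahmed vs Novak: Ahmed is ranked higher on 2+5+1 = 8 ballots, Novak on 1. Ahmed wins 8–1.
Pham vs Osei: 5+1+1 = 7 for Pham, 2 for Osei — Pham by 7–2.
Pham vs Larsen: 0 to 9, Larsen.
Pham vs Novak: Pham preferred on 1+1 = 2 ballots; Novak wins 7–2.
Osei vs Larsen: Osei is ranked higher on 0 ballots, Larsen on 9. Larsen wins 9–0.
Osei vs Novak: Osei preferred on 2+1 = 3 ballots; Novak wins 6–3.
Larsen vs Novak: 2+1+1 = 4 for Larsen, 5 for Novak — Novak by 5–4.
Ahmed beats each of Pham, Osei, Larsen, Novak — Ahmed is the Condorcet winner.

Ahmed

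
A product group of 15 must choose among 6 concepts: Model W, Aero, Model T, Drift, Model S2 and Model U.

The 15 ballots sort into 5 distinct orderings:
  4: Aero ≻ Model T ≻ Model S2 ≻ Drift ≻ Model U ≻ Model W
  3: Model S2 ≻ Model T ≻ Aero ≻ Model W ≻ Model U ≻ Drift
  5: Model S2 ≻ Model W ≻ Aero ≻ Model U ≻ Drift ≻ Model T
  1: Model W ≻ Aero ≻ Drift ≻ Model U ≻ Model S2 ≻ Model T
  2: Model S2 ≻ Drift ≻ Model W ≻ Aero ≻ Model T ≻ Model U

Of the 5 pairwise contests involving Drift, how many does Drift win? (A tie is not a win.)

1

Drift against each rival (15 engineers):
Drift vs Model W: Drift is ranked higher on 4+2 = 6 ballots, Model W on 9. Model W wins 9–6.
Drift vs Aero: 2 for Drift, 13 for Aero — Aero by 13–2.
Drift vs Model T: 8 to 7, Drift.
Drift vs Model S2: Model S2, 14–1.
Drift–Model U: Model U 8–7.
Drift beats Model T; loses to Model W, Aero, Model S2, Model U — 1 pairwise win.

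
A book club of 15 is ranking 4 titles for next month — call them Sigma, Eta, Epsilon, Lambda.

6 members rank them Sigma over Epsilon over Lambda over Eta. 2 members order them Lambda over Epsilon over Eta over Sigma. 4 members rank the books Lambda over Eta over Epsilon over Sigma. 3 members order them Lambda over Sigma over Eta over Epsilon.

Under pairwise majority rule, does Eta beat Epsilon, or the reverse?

Epsilon

Ballots ranking Eta above Epsilon: 4 + 3 = 7.
Ballots ranking Epsilon above Eta: 15 − 7 = 8.
Epsilon wins the head-to-head 8–7.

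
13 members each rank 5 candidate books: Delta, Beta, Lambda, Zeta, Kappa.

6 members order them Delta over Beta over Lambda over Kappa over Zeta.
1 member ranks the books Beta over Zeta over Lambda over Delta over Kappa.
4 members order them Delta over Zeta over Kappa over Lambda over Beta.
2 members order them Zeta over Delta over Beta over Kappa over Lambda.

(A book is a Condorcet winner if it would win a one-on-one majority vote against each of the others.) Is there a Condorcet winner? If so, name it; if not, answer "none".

Delta

Check each pair by majority over 13 ballots:
Delta vs Beta: 12 to 1, Delta.
Delta vs Lambda: Delta is ranked higher on 6+4+2 = 12 ballots, Lambda on 1. Delta wins 12–1.
Delta vs Zeta: Delta is ranked higher on 6+4 = 10 ballots, Zeta on 3. Delta wins 10–3.
Delta vs Kappa: Delta preferred on 6+1+4+2 = 13 ballots; Delta wins 13–0.
Beta vs Lambda: Beta is ranked higher on 6+1+2 = 9 ballots, Lambda on 4. Beta wins 9–4.
Beta vs Zeta: 7 to 6, Beta.
Beta vs Kappa: Beta preferred on 6+1+2 = 9 ballots; Beta wins 9–4.
Lambda vs Zeta: 6 for Lambda, 7 for Zeta — Zeta by 7–6.
Lambda vs Kappa: Lambda is ranked higher on 6+1 = 7 ballots, Kappa on 6. Lambda wins 7–6.
Zeta vs Kappa: 1+4+2 = 7 for Zeta, 6 for Kappa — Zeta by 7–6.
Delta wins every pairwise contest, so Delta is the Condorcet winner.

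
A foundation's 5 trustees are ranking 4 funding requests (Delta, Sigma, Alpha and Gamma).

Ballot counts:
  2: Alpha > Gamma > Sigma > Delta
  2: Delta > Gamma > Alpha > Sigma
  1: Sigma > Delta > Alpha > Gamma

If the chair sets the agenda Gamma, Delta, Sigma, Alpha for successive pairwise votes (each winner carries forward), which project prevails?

Alpha

Round 1: Gamma vs Delta — 2–3, Delta advances.
Round 2: Delta vs Sigma — 2–3, Sigma advances.
Round 3: Sigma vs Alpha — 1–4, Alpha advances.
Alpha survives the agenda.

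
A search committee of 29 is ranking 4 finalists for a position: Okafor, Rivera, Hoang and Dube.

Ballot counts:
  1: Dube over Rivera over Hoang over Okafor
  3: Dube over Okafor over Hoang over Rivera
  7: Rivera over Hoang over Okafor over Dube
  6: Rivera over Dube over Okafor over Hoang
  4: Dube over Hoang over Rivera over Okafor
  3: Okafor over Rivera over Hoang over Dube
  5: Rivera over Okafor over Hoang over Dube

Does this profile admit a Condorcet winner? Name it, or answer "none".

Pairwise majorities:
Okafor vs Rivera: Okafor preferred on 3+3 = 6 ballots; Rivera wins 23–6.
Okafor vs Hoang: Okafor preferred on 3+6+3+5 = 17 ballots; Okafor wins 17–12.
Okafor vs Dube: Okafor preferred on 7+3+5 = 15 ballots; Okafor wins 15–14.
Rivera vs Hoang: Rivera preferred on 1+7+6+3+5 = 22 ballots; Rivera wins 22–7.
Rivera vs Dube: 21 to 8, Rivera.
Hoang vs Dube: Hoang is ranked higher on 7+3+5 = 15 ballots, Dube on 14. Hoang wins 15–14.
Rivera wins every pairwise contest, so Rivera is the Condorcet winner.

Rivera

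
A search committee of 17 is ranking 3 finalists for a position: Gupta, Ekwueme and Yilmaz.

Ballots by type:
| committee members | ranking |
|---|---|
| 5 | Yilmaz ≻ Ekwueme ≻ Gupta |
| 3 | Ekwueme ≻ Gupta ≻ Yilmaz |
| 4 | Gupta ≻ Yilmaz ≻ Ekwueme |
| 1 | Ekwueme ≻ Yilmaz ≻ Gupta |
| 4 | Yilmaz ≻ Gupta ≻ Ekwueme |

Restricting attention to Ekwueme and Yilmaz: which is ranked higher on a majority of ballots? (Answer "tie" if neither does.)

Yilmaz

Ballots ranking Ekwueme above Yilmaz: 3 + 1 = 4.
Ballots ranking Yilmaz above Ekwueme: 17 − 4 = 13.
Yilmaz wins the head-to-head 13–4.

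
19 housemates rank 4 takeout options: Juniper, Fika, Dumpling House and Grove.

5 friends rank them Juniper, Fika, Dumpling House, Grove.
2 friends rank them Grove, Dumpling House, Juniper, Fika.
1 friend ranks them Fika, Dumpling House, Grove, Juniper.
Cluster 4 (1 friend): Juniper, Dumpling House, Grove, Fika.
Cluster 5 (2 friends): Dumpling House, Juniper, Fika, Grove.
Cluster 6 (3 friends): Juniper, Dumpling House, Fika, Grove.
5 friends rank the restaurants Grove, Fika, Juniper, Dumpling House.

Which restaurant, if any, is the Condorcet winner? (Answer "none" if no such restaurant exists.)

Pairwise majorities:
Juniper vs Fika: 13 to 6, Juniper.
Juniper vs Dumpling House: Juniper is ranked higher on 5+1+3+5 = 14 ballots, Dumpling House on 5. Juniper wins 14–5.
Juniper vs Grove: Juniper is ranked higher on 5+1+2+3 = 11 ballots, Grove on 8. Juniper wins 11–8.
Fika vs Dumpling House: Fika is ranked higher on 5+1+5 = 11 ballots, Dumpling House on 8. Fika wins 11–8.
Fika vs Grove: 5+1+2+3 = 11 for Fika, 8 for Grove — Fika by 11–8.
Dumpling House vs Grove: Dumpling House is ranked higher on 5+1+1+2+3 = 12 ballots, Grove on 7. Dumpling House wins 12–7.
Only Juniper has no losses; Juniper is the Condorcet winner.

Juniper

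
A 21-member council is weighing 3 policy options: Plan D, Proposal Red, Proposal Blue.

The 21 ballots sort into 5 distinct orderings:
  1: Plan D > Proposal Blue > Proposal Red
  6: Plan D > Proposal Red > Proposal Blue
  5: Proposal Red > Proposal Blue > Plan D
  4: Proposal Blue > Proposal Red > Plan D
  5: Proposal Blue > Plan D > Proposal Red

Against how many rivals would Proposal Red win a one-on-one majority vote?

Proposal Red against each rival (21 council members):
Proposal Red vs Plan D: 5+4 = 9 for Proposal Red, 12 for Plan D — Plan D by 12–9.
Proposal Red vs Proposal Blue: Proposal Red, 11–10.
Proposal Red beats Proposal Blue; loses to Plan D — 1 pairwise win.

1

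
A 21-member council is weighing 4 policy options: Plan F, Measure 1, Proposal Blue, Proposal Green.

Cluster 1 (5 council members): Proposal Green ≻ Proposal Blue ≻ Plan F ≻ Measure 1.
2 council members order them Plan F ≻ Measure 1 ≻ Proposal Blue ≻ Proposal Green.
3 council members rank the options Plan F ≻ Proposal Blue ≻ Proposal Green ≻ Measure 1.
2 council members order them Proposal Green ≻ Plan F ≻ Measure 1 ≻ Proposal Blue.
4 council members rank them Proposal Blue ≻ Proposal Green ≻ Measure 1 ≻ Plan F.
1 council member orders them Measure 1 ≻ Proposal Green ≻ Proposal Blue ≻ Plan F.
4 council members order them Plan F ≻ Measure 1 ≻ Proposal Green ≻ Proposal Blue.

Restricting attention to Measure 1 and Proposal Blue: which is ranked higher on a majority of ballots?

Ballots ranking Measure 1 above Proposal Blue: 2 + 2 + 1 + 4 = 9.
Ballots ranking Proposal Blue above Measure 1: 21 − 9 = 12.
Proposal Blue wins the head-to-head 12–9.

Proposal Blue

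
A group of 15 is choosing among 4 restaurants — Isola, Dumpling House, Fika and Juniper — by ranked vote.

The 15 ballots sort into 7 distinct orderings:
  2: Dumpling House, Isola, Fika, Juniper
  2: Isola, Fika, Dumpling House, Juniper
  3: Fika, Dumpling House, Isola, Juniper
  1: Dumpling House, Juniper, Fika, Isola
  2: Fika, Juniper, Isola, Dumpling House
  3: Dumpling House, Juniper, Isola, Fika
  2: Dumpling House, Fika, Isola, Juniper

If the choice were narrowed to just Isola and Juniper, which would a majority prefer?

Ballots ranking Isola above Juniper: 2 + 2 + 3 + 2 = 9.
Ballots ranking Juniper above Isola: 15 − 9 = 6.
Isola wins the head-to-head 9–6.

Isola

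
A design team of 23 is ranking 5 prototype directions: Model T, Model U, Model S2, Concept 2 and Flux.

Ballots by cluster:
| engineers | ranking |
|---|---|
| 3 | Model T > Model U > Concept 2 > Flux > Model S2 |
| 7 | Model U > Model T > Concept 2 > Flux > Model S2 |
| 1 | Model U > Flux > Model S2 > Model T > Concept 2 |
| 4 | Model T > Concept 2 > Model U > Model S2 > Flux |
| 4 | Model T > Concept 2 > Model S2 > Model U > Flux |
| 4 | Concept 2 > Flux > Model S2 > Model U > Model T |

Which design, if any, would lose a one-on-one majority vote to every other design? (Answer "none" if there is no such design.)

Pairwise majorities:
Model T–Model U: Model U 12–11.
Model T vs Model S2: 3+7+4+4 = 18 for Model T, 5 for Model S2 — Model T by 18–5.
Model T–Concept 2: Model T 19–4.
Model T–Flux: Model T 18–5.
Model U vs Model S2: Model U preferred on 3+7+1+4 = 15 ballots; Model U wins 15–8.
Model U vs Concept 2: Model U is ranked higher on 3+7+1 = 11 ballots, Concept 2 on 12. Concept 2 wins 12–11.
Model U vs Flux: Model U wins 19–4.
Model S2 vs Concept 2: Concept 2 wins 22–1.
Model S2 vs Flux: Flux, 15–8.
Concept 2 vs Flux: Concept 2, 22–1.
Only Model S2 has no wins; Model S2 is the Condorcet loser.

Model S2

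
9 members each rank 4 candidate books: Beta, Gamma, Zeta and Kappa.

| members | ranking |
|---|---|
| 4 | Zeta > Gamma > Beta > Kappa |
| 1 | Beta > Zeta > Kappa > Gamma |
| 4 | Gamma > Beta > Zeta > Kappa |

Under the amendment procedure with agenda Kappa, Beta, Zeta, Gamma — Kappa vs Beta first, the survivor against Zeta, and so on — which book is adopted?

Gamma

Round 1: Kappa vs Beta — 0–9, Beta advances.
Round 2: Beta vs Zeta — 5–4, Beta advances.
Round 3: Beta vs Gamma — 1–8, Gamma advances.
The agenda winner is Gamma.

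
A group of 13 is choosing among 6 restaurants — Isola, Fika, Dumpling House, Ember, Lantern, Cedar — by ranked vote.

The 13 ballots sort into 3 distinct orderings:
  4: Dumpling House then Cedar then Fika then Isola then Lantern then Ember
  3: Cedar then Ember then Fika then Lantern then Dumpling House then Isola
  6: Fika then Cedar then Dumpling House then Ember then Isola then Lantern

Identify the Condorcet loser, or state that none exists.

Head-to-head results (13 friends):
Isola vs Fika: Isola preferred on 0 ballots; Fika wins 13–0.
Isola vs Dumpling House: Isola is ranked higher on 0 ballots, Dumpling House on 13. Dumpling House wins 13–0.
Isola vs Ember: Isola is ranked higher on 4 ballots, Ember on 9. Ember wins 9–4.
Isola vs Lantern: Isola wins 10–3.
Isola vs Cedar: Cedar wins 13–0.
Fika vs Dumpling House: 9 to 4, Fika.
Fika vs Ember: 4+6 = 10 for Fika, 3 for Ember — Fika by 10–3.
Fika–Lantern: Fika 13–0.
Fika–Cedar: Cedar 7–6.
Dumpling House–Ember: Dumpling House 10–3.
Dumpling House vs Lantern: Dumpling House, 10–3.
Dumpling House–Cedar: Cedar 9–4.
Ember vs Lantern: Ember preferred on 3+6 = 9 ballots; Ember wins 9–4.
Ember–Cedar: Cedar 13–0.
Lantern vs Cedar: Cedar, 13–0.
Only Lantern has no wins; Lantern is the Condorcet loser.

Lantern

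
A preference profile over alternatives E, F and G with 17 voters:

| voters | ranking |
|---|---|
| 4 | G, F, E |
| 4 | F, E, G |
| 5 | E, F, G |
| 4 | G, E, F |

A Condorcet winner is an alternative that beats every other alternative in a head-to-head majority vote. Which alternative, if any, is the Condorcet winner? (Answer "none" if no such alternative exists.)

E

Pairwise majorities:
E vs F: 5+4 = 9 for E, 8 for F — E by 9–8.
E vs G: E is ranked higher on 4+5 = 9 ballots, G on 8. E wins 9–8.
F vs G: F is ranked higher on 4+5 = 9 ballots, G on 8. F wins 9–8.
E wins every pairwise contest, so E is the Condorcet winner.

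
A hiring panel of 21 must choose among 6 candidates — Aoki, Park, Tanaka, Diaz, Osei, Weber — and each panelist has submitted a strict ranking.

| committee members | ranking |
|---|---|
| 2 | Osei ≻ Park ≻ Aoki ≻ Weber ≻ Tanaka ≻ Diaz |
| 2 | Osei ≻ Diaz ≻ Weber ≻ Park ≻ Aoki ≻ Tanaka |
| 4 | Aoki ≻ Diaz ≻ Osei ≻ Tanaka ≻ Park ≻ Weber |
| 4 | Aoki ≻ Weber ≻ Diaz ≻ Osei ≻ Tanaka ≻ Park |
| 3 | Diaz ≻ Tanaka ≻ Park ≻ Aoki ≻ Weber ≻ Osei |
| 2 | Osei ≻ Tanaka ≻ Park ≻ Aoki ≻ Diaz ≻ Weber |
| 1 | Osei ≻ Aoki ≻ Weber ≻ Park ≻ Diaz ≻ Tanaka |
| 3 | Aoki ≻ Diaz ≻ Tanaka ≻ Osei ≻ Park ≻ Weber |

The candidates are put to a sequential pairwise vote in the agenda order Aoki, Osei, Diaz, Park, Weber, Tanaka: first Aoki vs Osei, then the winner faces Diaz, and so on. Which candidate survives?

Round 1: Aoki vs Osei — 14–7, Aoki advances.
Round 2: Aoki vs Diaz — 16–5, Aoki advances.
Round 3: Aoki vs Park — 12–9, Aoki advances.
Round 4: Aoki vs Weber — 19–2, Aoki advances.
Round 5: Aoki vs Tanaka — 16–5, Aoki advances.
Aoki survives the agenda.

Aoki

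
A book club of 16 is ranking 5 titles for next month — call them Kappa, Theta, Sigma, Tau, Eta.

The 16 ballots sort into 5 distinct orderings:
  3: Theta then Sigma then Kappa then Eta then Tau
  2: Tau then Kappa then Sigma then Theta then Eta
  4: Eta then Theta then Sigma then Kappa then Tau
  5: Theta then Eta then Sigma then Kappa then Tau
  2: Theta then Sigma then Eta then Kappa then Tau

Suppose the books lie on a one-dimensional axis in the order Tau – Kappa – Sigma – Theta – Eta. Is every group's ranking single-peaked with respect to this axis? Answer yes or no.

yes

Axis positions: Tau=1, Kappa=2, Sigma=3, Theta=4, Eta=5.
Group 1 (peak Theta at position 4): ranking walks positions 4-3-2-5-1, expanding outward from the peak — single-peaked.
Group 2 (peak Tau at position 1): ranking walks positions 1-2-3-4-5, expanding outward from the peak — single-peaked.
Group 3 (peak Eta at position 5): ranking walks positions 5-4-3-2-1, expanding outward from the peak — single-peaked.
Group 4 (peak Theta at position 4): ranking walks positions 4-5-3-2-1, expanding outward from the peak — single-peaked.
Group 5 (peak Theta at position 4): ranking walks positions 4-3-5-2-1, expanding outward from the peak — single-peaked.
Every ranking is single-peaked on this axis.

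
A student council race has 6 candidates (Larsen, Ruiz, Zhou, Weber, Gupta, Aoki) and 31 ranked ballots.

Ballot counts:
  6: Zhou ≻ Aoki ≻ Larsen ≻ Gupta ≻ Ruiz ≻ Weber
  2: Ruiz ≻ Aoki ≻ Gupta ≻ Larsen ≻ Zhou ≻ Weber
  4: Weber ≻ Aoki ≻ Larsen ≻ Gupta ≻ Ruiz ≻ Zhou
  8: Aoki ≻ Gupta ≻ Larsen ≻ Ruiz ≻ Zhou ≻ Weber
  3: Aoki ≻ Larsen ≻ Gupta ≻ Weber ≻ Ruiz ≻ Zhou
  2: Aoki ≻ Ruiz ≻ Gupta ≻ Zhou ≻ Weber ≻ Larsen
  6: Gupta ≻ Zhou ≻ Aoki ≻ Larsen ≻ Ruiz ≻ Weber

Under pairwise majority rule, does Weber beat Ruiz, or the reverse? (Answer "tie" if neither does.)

Ballots ranking Weber above Ruiz: 4 + 3 = 7.
Ballots ranking Ruiz above Weber: 31 − 7 = 24.
Ruiz wins the head-to-head 24–7.

Ruiz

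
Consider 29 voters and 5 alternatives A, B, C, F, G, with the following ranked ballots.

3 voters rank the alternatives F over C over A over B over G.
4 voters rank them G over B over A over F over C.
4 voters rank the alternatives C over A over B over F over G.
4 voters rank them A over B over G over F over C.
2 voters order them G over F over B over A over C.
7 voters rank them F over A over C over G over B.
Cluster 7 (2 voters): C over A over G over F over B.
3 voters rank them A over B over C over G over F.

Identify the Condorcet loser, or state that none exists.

Pairwise majorities:
A vs B: 3+4+4+7+2+3 = 23 for A, 6 for B — A by 23–6.
A–C: A 20–9.
A vs F: A wins 17–12.
A vs G: 23 to 6, A.
B vs C: B is ranked higher on 4+4+2+3 = 13 ballots, C on 16. C wins 16–13.
B vs F: B is ranked higher on 4+4+4+3 = 15 ballots, F on 14. B wins 15–14.
B vs G: G wins 15–14.
C vs F: F wins 20–9.
C–G: C 19–10.
F vs G: F is ranked higher on 3+4+7 = 14 ballots, G on 15. G wins 15–14.
Each alternative has at least one pairwise win (A beats B; B beats F; C beats B; F beats C; G beats B) — no Condorcet loser.

none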